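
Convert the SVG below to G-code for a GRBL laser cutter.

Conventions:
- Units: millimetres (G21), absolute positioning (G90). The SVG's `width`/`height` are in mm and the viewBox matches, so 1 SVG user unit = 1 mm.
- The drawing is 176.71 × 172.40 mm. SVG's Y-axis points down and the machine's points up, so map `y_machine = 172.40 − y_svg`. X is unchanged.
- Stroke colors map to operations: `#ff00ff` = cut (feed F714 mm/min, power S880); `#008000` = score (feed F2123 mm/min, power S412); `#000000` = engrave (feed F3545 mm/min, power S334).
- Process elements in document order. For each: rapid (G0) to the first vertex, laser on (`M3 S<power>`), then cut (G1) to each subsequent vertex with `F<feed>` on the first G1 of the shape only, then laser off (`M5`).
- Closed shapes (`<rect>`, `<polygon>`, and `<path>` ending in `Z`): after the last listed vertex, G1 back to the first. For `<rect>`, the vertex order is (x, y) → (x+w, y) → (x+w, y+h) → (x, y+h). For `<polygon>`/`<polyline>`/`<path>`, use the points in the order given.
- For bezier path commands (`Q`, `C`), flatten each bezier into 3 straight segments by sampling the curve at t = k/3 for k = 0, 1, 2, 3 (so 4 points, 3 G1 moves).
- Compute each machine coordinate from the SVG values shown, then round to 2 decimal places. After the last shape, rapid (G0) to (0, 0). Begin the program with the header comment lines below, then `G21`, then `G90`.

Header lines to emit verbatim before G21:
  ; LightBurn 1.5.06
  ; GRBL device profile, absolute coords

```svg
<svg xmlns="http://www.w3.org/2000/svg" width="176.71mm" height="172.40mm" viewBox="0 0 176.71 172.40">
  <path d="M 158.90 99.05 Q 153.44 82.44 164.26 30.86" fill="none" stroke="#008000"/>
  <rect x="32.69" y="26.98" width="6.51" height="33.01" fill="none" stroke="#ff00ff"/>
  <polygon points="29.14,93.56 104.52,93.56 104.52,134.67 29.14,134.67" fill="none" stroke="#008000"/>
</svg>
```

; LightBurn 1.5.06
; GRBL device profile, absolute coords
G21
G90
G0 X158.90 Y73.35
M3 S412
G1 X157.07 Y88.31 F2123
G1 X158.86 Y111.04
G1 X164.26 Y141.54
M5
G0 X32.69 Y145.42
M3 S880
G1 X39.20 Y145.42 F714
G1 X39.20 Y112.41
G1 X32.69 Y112.41
G1 X32.69 Y145.42
M5
G0 X29.14 Y78.84
M3 S412
G1 X104.52 Y78.84 F2123
G1 X104.52 Y37.73
G1 X29.14 Y37.73
G1 X29.14 Y78.84
M5
G0 X0.00 Y0.00

1 u = 1 mm; y_m = 172.40 − y.

[1] `<path>` quadratic bezier, #008000→score S412 F2123: (158.90,73.35) → (157.07,88.31) → (158.86,111.04) → (164.26,141.54)

[2] `<rect>` rectangle, #ff00ff→cut S880 F714: (32.69,145.42) → (39.20,145.42) → (39.20,112.41) → (32.69,112.41) → (32.69,145.42) (closed)

[3] `<polygon>` rectangle, #008000→score S412 F2123: (29.14,78.84) → (104.52,78.84) → (104.52,37.73) → (29.14,37.73) → (29.14,78.84) (closed)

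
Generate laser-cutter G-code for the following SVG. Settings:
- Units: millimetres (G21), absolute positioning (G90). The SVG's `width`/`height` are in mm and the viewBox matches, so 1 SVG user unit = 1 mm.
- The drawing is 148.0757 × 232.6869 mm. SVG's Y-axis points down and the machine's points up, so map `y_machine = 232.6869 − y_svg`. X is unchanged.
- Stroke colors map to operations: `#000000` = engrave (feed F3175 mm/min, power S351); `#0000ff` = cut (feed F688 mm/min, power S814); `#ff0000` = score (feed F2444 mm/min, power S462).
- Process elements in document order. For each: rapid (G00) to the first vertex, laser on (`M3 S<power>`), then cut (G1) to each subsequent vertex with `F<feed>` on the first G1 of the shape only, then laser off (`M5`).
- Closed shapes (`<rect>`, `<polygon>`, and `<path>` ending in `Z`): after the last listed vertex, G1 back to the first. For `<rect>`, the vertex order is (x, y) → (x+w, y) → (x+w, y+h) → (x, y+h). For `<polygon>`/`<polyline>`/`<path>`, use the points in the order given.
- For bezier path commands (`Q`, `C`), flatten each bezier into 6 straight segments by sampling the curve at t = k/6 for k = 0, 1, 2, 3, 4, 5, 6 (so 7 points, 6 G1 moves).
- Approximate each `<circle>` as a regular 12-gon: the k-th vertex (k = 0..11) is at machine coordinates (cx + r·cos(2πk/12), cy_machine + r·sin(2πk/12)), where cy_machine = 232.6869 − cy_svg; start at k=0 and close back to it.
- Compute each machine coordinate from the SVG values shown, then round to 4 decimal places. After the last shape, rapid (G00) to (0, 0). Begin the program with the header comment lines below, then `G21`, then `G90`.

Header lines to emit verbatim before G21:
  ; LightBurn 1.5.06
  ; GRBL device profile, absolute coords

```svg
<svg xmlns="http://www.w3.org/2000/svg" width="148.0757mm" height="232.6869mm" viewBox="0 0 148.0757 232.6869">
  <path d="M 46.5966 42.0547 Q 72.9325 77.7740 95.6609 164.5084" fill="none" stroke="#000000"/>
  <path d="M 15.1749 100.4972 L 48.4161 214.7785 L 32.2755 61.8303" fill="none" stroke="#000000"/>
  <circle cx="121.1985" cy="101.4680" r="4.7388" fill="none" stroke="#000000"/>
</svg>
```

; LightBurn 1.5.06
; GRBL device profile, absolute coords
G21
G90
G00 X46.5966 Y190.6322
M3 S351
G1 X55.2750 Y177.3087 F3175
G1 X63.7530 Y161.1510
G1 X72.0306 Y142.1591
G1 X80.1078 Y120.3331
G1 X87.9846 Y95.6729
G1 X95.6609 Y68.1785
M5
G00 X15.1749 Y132.1897
M3 S351
G1 X48.4161 Y17.9084 F3175
G1 X32.2755 Y170.8566
M5
G00 X125.9373 Y131.2189
M3 S351
G1 X125.3024 Y133.5883 F3175
G1 X123.5679 Y135.3228
G1 X121.1985 Y135.9577
G1 X118.8291 Y135.3228
G1 X117.0946 Y133.5883
G1 X116.4597 Y131.2189
G1 X117.0946 Y128.8495
G1 X118.8291 Y127.1150
G1 X121.1985 Y126.4801
G1 X123.5679 Y127.1150
G1 X125.3024 Y128.8495
G1 X125.9373 Y131.2189
M5
G00 X0.0000 Y0.0000

1 u = 1 mm; y_m = 232.6869 − y.

[1] `<path>` quadratic bezier, #000000→engrave S351 F3175: (46.5966,190.6322) → (55.2750,177.3087) → (63.7530,161.1510) → (72.0306,142.1591) → (80.1078,120.3331) → (87.9846,95.6729) → (95.6609,68.1785)

[2] `<path>` open polyline, #000000→engrave S351 F3175: (15.1749,132.1897) → (48.4161,17.9084) → (32.2755,170.8566)

[3] `<circle>` circle, #000000→engrave S351 F3175: (125.9373,131.2189) → (125.3024,133.5883) → (123.5679,135.3228) → (121.1985,135.9577) → (118.8291,135.3228) → (117.0946,133.5883) → (116.4597,131.2189) → (117.0946,128.8495) → (118.8291,127.1150) → (121.1985,126.4801) → (123.5679,127.1150) → (125.3024,128.8495) → (125.9373,131.2189) (closed)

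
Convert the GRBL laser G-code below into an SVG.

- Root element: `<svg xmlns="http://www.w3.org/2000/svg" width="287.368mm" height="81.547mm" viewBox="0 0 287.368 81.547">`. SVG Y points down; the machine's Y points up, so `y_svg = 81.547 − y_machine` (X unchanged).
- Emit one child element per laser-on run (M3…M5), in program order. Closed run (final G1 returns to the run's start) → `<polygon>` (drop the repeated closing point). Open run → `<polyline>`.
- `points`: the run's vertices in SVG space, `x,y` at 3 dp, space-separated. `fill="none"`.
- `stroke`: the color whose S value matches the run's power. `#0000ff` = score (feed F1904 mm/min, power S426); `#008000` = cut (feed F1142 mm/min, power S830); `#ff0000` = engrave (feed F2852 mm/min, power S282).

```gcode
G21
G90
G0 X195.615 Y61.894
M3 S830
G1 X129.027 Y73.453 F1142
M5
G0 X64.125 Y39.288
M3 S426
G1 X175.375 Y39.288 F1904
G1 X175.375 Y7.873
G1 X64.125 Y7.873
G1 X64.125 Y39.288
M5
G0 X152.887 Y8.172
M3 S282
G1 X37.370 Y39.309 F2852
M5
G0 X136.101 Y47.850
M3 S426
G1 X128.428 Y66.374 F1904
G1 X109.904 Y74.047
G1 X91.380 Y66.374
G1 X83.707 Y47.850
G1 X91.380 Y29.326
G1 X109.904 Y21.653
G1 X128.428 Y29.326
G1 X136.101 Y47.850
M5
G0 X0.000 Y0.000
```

<svg xmlns="http://www.w3.org/2000/svg" width="287.368mm" height="81.547mm" viewBox="0 0 287.368 81.547">
  <polyline points="195.615,19.653 129.027,8.094" fill="none" stroke="#008000"/>
  <polygon points="64.125,42.259 175.375,42.259 175.375,73.674 64.125,73.674" fill="none" stroke="#0000ff"/>
  <polyline points="152.887,73.375 37.370,42.238" fill="none" stroke="#ff0000"/>
  <polygon points="136.101,33.697 128.428,15.173 109.904,7.500 91.380,15.173 83.707,33.697 91.380,52.221 109.904,59.894 128.428,52.221" fill="none" stroke="#0000ff"/>
</svg>

y_svg = 81.547 − y_m.

[1] S830→`#008000` (cut); open run; points: 195.615,19.653 129.027,8.094

[2] S426→`#0000ff` (score); closed run; points: 64.125,42.259 175.375,42.259 175.375,73.674 64.125,73.674

[3] S282→`#ff0000` (engrave); open run; points: 152.887,73.375 37.370,42.238

[4] S426→`#0000ff` (score); closed run; points: 136.101,33.697 128.428,15.173 109.904,7.500 91.380,15.173 83.707,33.697 91.380,52.221 109.904,59.894 128.428,52.221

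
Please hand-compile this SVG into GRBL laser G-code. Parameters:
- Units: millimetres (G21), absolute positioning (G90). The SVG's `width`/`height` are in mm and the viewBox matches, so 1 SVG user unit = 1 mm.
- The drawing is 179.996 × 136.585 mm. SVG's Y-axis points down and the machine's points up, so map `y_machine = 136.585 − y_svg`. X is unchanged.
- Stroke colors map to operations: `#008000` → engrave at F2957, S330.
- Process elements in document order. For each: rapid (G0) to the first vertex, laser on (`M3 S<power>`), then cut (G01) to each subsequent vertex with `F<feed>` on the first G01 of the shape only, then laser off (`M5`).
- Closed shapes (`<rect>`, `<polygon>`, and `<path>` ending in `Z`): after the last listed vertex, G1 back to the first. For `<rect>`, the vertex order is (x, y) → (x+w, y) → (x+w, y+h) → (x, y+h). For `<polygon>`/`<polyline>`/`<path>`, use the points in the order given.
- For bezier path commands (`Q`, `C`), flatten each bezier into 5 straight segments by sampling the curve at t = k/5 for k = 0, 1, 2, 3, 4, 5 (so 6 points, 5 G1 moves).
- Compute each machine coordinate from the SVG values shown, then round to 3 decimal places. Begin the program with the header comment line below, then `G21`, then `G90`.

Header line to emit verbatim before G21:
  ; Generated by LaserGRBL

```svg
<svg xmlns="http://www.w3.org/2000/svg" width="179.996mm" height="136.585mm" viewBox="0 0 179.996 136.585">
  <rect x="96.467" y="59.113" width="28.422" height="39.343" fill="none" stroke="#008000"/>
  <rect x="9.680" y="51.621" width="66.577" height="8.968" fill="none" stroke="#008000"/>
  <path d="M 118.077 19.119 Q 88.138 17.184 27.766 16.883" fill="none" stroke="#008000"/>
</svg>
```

viewBox `0 0 179.996 136.585` with mm width/height → 1 unit = 1 mm. Flip: y_m = 136.585 − y_svg.

**Shape 1** — `<rect>` rectangle, stroke `#008000` → engrave (S330, F2957). Machine vertices: (96.467,77.472) → (124.889,77.472) → (124.889,38.129) → (96.467,38.129) → (96.467,77.472). Closed: final G1 returns to the first vertex.

**Shape 2** — `<rect>` rectangle, stroke `#008000` → engrave (S330, F2957). Machine vertices: (9.680,84.964) → (76.257,84.964) → (76.257,75.996) → (9.680,75.996) → (9.680,84.964). Closed: final G1 returns to the first vertex.

**Shape 3** — `<path>` quadratic bezier, stroke `#008000` → engrave (S330, F2957). Control points (SVG): P0=(118.077,19.119), P1=(88.138,17.184), P2=(27.766,16.883); sampled at t=k/5. Machine vertices: (118.077,117.466) → (104.884,118.175) → (89.257,118.753) → (71.194,119.200) → (50.697,119.516) → (27.766,119.702). Open path.

; Generated by LaserGRBL
G21
G90
G0 X96.467 Y77.472
M3 S330
G01 X124.889 Y77.472 F2957
G01 X124.889 Y38.129
G01 X96.467 Y38.129
G01 X96.467 Y77.472
M5
G0 X9.680 Y84.964
M3 S330
G01 X76.257 Y84.964 F2957
G01 X76.257 Y75.996
G01 X9.680 Y75.996
G01 X9.680 Y84.964
M5
G0 X118.077 Y117.466
M3 S330
G01 X104.884 Y118.175 F2957
G01 X89.257 Y118.753
G01 X71.194 Y119.200
G01 X50.697 Y119.516
G01 X27.766 Y119.702
M5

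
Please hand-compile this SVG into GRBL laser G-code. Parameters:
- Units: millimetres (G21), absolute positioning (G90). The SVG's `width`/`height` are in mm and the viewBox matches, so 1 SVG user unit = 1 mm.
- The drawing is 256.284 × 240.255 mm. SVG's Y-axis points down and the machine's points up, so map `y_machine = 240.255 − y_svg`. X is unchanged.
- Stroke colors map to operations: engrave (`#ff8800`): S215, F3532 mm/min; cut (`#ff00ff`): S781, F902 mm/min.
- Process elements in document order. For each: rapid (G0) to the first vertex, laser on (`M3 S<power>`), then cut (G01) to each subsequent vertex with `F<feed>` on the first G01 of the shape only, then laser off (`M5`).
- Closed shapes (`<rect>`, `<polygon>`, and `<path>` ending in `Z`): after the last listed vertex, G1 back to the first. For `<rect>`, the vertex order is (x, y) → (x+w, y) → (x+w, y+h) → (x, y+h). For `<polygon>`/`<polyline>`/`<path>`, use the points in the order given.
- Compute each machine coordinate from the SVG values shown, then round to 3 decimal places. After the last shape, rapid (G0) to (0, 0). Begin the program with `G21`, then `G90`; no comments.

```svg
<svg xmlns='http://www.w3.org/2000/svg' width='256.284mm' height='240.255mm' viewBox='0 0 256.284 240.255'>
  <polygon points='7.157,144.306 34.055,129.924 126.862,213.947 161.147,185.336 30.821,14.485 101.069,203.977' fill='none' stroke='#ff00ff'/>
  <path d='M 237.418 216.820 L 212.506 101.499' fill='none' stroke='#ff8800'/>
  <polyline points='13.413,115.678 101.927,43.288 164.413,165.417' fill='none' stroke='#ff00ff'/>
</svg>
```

viewBox `0 0 256.284 240.255` with mm width/height → 1 unit = 1 mm. Flip: y_m = 240.255 − y_svg.

**Shape 1** — `<polygon>` closed polygon, stroke `#ff00ff` → cut (S781, F902). Machine vertices: (7.157,95.949) → (34.055,110.331) → (126.862,26.308) → (161.147,54.919) → (30.821,225.770) → (101.069,36.278) → (7.157,95.949). Closed: final G1 returns to the first vertex.

**Shape 2** — `<path>` line segment, stroke `#ff8800` → engrave (S215, F3532). Machine vertices: (237.418,23.435) → (212.506,138.756). Open path.

**Shape 3** — `<polyline>` open polyline, stroke `#ff00ff` → cut (S781, F902). Machine vertices: (13.413,124.577) → (101.927,196.967) → (164.413,74.838). Open path.

G21
G90
G0 X7.157 Y95.949
M3 S781
G01 X34.055 Y110.331 F902
G01 X126.862 Y26.308
G01 X161.147 Y54.919
G01 X30.821 Y225.770
G01 X101.069 Y36.278
G01 X7.157 Y95.949
M5
G0 X237.418 Y23.435
M3 S215
G01 X212.506 Y138.756 F3532
M5
G0 X13.413 Y124.577
M3 S781
G01 X101.927 Y196.967 F902
G01 X164.413 Y74.838
M5
G0 X0.000 Y0.000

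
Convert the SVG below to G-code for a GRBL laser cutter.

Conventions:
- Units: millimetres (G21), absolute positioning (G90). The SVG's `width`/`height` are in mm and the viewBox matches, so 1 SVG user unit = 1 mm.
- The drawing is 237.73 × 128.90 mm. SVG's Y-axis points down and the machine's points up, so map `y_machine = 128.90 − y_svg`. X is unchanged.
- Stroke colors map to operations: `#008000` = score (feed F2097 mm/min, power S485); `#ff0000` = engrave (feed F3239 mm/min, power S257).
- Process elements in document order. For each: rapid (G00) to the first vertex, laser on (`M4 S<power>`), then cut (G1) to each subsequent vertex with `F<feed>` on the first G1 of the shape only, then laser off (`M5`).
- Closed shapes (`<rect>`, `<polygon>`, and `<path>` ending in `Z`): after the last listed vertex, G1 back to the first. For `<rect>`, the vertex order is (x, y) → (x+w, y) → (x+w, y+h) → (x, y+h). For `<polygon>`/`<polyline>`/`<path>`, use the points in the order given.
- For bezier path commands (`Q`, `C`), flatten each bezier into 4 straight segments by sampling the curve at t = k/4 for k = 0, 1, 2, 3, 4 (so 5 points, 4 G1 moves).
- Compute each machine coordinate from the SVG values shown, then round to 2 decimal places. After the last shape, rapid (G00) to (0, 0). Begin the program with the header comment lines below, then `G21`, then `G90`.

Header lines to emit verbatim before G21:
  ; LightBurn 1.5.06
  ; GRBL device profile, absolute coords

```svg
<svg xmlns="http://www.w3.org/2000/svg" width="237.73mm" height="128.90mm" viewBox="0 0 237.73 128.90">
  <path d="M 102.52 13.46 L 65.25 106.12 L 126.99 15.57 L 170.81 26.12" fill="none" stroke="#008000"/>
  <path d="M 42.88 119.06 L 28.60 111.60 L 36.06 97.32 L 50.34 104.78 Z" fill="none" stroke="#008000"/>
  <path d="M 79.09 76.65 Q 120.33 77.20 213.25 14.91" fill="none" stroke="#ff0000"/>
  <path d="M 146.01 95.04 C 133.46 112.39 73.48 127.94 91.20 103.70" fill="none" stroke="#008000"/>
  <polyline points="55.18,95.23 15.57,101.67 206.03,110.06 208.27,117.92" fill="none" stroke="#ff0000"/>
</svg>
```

1 u = 1 mm; y_m = 128.90 − y.

[1] `<path>` open polyline, #008000→score S485 F2097: (102.52,115.44) → (65.25,22.78) → (126.99,113.33) → (170.81,102.78)

[2] `<path>` regular polygon, #008000→score S485 F2097: (42.88,9.84) → (28.60,17.30) → (36.06,31.58) → (50.34,24.12) → (42.88,9.84) (closed)

[3] `<path>` quadratic bezier, #ff0000→engrave S257 F3239: (79.09,52.25) → (102.94,55.90) → (133.25,67.41) → (170.02,86.77) → (213.25,113.99)

[4] `<path>` cubic bezier, #008000→score S485 F2097: (146.01,33.86) → (129.66,21.78) → (107.25,13.93) → (90.52,13.89) → (91.20,25.20)

[5] `<polyline>` open polyline, #ff0000→engrave S257 F3239: (55.18,33.67) → (15.57,27.23) → (206.03,18.84) → (208.27,10.98)

; LightBurn 1.5.06
; GRBL device profile, absolute coords
G21
G90
G00 X102.52 Y115.44
M4 S485
G1 X65.25 Y22.78 F2097
G1 X126.99 Y113.33
G1 X170.81 Y102.78
M5
G00 X42.88 Y9.84
M4 S485
G1 X28.60 Y17.30 F2097
G1 X36.06 Y31.58
G1 X50.34 Y24.12
G1 X42.88 Y9.84
M5
G00 X79.09 Y52.25
M4 S257
G1 X102.94 Y55.90 F3239
G1 X133.25 Y67.41
G1 X170.02 Y86.77
G1 X213.25 Y113.99
M5
G00 X146.01 Y33.86
M4 S485
G1 X129.66 Y21.78 F2097
G1 X107.25 Y13.93
G1 X90.52 Y13.89
G1 X91.20 Y25.20
M5
G00 X55.18 Y33.67
M4 S257
G1 X15.57 Y27.23 F3239
G1 X206.03 Y18.84
G1 X208.27 Y10.98
M5
G00 X0.00 Y0.00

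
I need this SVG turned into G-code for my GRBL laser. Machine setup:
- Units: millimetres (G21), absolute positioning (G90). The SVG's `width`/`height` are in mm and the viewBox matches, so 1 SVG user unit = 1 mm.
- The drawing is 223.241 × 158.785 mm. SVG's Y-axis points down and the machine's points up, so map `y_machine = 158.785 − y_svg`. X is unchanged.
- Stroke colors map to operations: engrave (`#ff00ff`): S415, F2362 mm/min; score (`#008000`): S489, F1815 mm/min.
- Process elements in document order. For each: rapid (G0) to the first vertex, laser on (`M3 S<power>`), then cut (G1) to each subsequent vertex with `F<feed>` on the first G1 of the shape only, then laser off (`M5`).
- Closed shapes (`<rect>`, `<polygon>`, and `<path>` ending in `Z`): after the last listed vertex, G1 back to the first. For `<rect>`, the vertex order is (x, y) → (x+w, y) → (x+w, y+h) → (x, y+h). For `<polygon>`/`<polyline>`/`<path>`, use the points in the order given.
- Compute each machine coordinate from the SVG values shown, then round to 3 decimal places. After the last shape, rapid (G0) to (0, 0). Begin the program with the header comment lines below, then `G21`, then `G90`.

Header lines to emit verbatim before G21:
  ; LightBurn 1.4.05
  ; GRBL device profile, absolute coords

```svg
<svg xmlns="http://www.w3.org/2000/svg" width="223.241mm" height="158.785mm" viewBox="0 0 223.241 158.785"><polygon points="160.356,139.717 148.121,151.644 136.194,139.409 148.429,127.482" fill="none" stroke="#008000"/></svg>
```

; LightBurn 1.4.05
; GRBL device profile, absolute coords
G21
G90
G0 X160.356 Y19.068
M3 S489
G1 X148.121 Y7.141 F1815
G1 X136.194 Y19.376
G1 X148.429 Y31.303
G1 X160.356 Y19.068
M5
G0 X0.000 Y0.000

1 u = 1 mm; y_m = 158.785 − y.

[1] `<polygon>` regular polygon, #008000→score S489 F1815: (160.356,19.068) → (148.121,7.141) → (136.194,19.376) → (148.429,31.303) → (160.356,19.068) (closed)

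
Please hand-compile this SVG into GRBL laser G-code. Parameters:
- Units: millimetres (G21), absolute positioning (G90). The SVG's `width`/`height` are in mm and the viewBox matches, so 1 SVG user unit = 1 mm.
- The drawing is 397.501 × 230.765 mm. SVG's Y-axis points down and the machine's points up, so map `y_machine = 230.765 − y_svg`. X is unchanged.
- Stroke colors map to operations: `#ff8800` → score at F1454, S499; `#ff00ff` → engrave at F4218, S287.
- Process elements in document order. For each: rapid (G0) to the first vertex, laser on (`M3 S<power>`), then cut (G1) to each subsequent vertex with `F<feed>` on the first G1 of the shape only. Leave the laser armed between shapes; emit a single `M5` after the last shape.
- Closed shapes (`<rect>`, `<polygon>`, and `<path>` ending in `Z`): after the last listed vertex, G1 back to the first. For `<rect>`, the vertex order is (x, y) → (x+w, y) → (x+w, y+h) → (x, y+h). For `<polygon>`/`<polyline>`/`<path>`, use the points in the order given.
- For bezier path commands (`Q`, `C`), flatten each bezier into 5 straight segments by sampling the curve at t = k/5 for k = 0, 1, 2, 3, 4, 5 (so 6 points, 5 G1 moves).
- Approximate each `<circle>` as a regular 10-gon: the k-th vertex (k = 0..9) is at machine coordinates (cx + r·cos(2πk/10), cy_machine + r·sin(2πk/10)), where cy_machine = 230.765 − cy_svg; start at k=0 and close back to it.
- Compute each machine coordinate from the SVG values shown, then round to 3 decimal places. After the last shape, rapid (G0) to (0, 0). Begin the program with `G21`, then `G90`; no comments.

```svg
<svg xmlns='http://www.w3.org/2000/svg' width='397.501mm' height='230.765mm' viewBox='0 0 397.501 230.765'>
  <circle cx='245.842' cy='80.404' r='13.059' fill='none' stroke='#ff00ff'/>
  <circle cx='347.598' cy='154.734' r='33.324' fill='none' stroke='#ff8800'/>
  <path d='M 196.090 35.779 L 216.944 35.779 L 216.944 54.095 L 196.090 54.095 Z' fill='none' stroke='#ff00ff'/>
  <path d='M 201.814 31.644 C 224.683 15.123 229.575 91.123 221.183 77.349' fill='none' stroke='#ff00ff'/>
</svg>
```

G21
G90
G0 X258.901 Y150.361
M3 S287
G1 X256.407 Y158.037 F4218
G1 X249.877 Y162.781
G1 X241.807 Y162.781
G1 X235.277 Y158.037
G1 X232.783 Y150.361
G1 X235.277 Y142.685
G1 X241.807 Y137.941
G1 X249.877 Y137.941
G1 X256.407 Y142.685
G1 X258.901 Y150.361
G0 X380.922 Y76.031
M3 S499
G1 X374.558 Y95.618 F1454
G1 X357.896 Y107.724
G1 X337.300 Y107.724
G1 X320.638 Y95.618
G1 X314.274 Y76.031
G1 X320.638 Y56.444
G1 X337.300 Y44.338
G1 X357.896 Y44.338
G1 X374.558 Y56.444
G1 X380.922 Y76.031
G0 X196.090 Y194.986
M3 S287
G1 X216.944 Y194.986 F4218
G1 X216.944 Y176.670
G1 X196.090 Y176.670
G1 X196.090 Y194.986
G0 X201.814 Y199.121
M3 S287
G1 X213.416 Y199.389 F4218
G1 X220.928 Y186.203
G1 X224.577 Y168.312
G1 X224.587 Y154.466
G1 X221.183 Y153.416
M5
G0 X0.000 Y0.000

viewBox `0 0 397.501 230.765` with mm width/height → 1 unit = 1 mm. Flip: y_m = 230.765 − y_svg.

**Shape 1** — `<circle>` circle, stroke `#ff00ff` → engrave (S287, F4218). Machine vertices: (258.901,150.361) → (256.407,158.037) → (249.877,162.781) → (241.807,162.781) → (235.277,158.037) → (232.783,150.361) → (235.277,142.685) → (241.807,137.941) → (249.877,137.941) → (256.407,142.685) → (258.901,150.361). Closed: final G1 returns to the first vertex.

**Shape 2** — `<circle>` circle, stroke `#ff8800` → score (S499, F1454). Machine vertices: (380.922,76.031) → (374.558,95.618) → (357.896,107.724) → (337.300,107.724) → (320.638,95.618) → (314.274,76.031) → (320.638,56.444) → (337.300,44.338) → (357.896,44.338) → (374.558,56.444) → (380.922,76.031). Closed: final G1 returns to the first vertex.

**Shape 3** — `<path>` rectangle, stroke `#ff00ff` → engrave (S287, F4218). Machine vertices: (196.090,194.986) → (216.944,194.986) → (216.944,176.670) → (196.090,176.670) → (196.090,194.986). Closed: final G1 returns to the first vertex.

**Shape 4** — `<path>` cubic bezier, stroke `#ff00ff` → engrave (S287, F4218). Control points (SVG): P0=(201.814,31.644), P1=(224.683,15.123), P2=(229.575,91.123), P3=(221.183,77.349); sampled at t=k/5. Machine vertices: (201.814,199.121) → (213.416,199.389) → (220.928,186.203) → (224.577,168.312) → (224.587,154.466) → (221.183,153.416). Open path.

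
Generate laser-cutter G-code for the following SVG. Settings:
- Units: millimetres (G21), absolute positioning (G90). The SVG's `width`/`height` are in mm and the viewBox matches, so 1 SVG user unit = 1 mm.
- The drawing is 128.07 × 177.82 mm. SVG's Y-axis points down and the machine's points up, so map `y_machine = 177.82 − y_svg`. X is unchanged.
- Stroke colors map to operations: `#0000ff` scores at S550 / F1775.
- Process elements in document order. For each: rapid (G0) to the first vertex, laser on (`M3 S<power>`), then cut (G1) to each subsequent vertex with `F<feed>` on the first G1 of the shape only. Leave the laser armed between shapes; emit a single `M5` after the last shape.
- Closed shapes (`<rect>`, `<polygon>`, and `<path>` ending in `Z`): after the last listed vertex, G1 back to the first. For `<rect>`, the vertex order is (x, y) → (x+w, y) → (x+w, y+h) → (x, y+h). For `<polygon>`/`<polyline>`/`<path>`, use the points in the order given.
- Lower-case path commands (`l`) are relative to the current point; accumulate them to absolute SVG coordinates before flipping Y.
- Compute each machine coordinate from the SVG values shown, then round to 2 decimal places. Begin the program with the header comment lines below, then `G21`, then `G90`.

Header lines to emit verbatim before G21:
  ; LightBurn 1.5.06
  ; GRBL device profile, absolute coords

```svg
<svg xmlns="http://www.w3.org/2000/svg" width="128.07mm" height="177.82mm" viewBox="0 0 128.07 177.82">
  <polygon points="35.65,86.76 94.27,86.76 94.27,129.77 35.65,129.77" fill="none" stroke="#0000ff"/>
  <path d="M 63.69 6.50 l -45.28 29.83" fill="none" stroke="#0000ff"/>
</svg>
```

viewBox `0 0 128.07 177.82` with mm width/height → 1 unit = 1 mm. Flip: y_m = 177.82 − y_svg.

**Shape 1** — `<polygon>` rectangle, stroke `#0000ff` → score (S550, F1775). Machine vertices: (35.65,91.06) → (94.27,91.06) → (94.27,48.05) → (35.65,48.05) → (35.65,91.06). Closed: final G1 returns to the first vertex.

**Shape 2** — `<path>` line segment, stroke `#0000ff` → score (S550, F1775). Machine vertices: (63.69,171.32) → (18.41,141.49). Open path.

; LightBurn 1.5.06
; GRBL device profile, absolute coords
G21
G90
G0 X35.65 Y91.06
M3 S550
G1 X94.27 Y91.06 F1775
G1 X94.27 Y48.05
G1 X35.65 Y48.05
G1 X35.65 Y91.06
G0 X63.69 Y171.32
M3 S550
G1 X18.41 Y141.49 F1775
M5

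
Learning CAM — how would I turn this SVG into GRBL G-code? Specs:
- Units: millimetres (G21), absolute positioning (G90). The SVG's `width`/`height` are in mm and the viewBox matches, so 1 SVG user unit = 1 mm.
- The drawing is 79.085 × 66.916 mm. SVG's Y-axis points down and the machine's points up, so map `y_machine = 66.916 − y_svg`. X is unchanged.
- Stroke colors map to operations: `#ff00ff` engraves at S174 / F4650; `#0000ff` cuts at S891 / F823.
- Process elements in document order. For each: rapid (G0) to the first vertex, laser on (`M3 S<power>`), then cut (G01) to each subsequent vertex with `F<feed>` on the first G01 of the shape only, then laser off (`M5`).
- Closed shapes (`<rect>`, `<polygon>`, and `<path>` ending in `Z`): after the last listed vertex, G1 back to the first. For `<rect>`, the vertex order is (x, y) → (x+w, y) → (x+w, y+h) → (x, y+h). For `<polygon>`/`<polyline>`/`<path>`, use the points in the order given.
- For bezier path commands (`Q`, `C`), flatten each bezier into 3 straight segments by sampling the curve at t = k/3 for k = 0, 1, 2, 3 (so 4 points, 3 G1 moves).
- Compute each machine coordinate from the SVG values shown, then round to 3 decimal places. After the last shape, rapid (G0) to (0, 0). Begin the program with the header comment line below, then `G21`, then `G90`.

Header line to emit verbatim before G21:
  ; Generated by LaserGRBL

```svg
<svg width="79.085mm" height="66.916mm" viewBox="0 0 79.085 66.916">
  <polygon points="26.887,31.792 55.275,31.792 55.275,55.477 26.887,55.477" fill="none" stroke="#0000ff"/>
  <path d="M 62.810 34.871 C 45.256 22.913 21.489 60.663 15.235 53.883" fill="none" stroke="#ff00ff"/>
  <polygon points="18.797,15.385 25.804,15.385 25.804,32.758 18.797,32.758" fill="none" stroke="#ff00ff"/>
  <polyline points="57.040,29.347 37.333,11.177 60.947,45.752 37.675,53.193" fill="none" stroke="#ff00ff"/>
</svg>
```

; Generated by LaserGRBL
G21
G90
G0 X26.887 Y35.124
M3 S891
G01 X55.275 Y35.124 F823
G01 X55.275 Y11.439
G01 X26.887 Y11.439
G01 X26.887 Y35.124
M5
G0 X62.810 Y32.045
M3 S174
G01 X44.064 Y30.924 F4650
G01 X26.448 Y17.606
G01 X15.235 Y13.033
M5
G0 X18.797 Y51.531
M3 S174
G01 X25.804 Y51.531 F4650
G01 X25.804 Y34.158
G01 X18.797 Y34.158
G01 X18.797 Y51.531
M5
G0 X57.040 Y37.569
M3 S174
G01 X37.333 Y55.739 F4650
G01 X60.947 Y21.164
G01 X37.675 Y13.723
M5
G0 X0.000 Y0.000

Since the viewBox matches the mm dimensions, user units are millimetres directly. The only transform is the Y-flip y_m = 66.916 − y_svg.

Shape 1 is a rectangle drawn with `<polygon>`. Its stroke #0000ff means cut at S891, F823. After flipping Y the toolpath is (26.887,35.124) → (55.275,35.124) → (55.275,11.439) → (26.887,11.439) → (26.887,35.124), returning to the start.

Shape 2 is a cubic bezier drawn with `<path>`. Its stroke #ff00ff means engrave at S174, F4650. After flipping Y the toolpath is (62.810,32.045) → (44.064,30.924) → (26.448,17.606) → (15.235,13.033).

Shape 3 is a rectangle drawn with `<polygon>`. Its stroke #ff00ff means engrave at S174, F4650. After flipping Y the toolpath is (18.797,51.531) → (25.804,51.531) → (25.804,34.158) → (18.797,34.158) → (18.797,51.531), returning to the start.

Shape 4 is a open polyline drawn with `<polyline>`. Its stroke #ff00ff means engrave at S174, F4650. After flipping Y the toolpath is (57.040,37.569) → (37.333,55.739) → (60.947,21.164) → (37.675,13.723).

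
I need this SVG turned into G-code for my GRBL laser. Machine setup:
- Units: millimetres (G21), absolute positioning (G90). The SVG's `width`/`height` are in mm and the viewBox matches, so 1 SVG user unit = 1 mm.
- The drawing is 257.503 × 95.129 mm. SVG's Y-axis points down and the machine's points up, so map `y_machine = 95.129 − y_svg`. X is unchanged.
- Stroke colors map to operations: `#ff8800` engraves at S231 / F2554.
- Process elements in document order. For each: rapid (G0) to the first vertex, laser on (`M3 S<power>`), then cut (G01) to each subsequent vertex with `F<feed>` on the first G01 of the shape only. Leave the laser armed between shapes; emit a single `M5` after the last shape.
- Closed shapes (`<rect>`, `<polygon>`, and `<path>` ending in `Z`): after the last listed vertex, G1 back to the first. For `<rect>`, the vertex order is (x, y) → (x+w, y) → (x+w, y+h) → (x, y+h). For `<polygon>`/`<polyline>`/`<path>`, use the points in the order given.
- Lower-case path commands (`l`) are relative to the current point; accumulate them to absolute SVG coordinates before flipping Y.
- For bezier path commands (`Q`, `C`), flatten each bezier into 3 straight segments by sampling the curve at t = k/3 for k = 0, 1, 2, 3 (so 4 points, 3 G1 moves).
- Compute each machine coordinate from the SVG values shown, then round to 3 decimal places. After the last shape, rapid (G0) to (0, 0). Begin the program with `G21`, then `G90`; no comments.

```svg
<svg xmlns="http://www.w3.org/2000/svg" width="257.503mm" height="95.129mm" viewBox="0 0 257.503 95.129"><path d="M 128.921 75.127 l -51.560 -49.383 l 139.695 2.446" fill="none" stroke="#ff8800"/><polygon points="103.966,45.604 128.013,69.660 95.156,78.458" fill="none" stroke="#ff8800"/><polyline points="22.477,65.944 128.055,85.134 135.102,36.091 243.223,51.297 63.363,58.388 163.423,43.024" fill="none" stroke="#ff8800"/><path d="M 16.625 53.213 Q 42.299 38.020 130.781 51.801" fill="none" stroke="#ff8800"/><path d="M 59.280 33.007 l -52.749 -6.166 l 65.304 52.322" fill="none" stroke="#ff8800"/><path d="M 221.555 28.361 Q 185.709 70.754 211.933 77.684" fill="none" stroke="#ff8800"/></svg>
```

viewBox `0 0 257.503 95.129` with mm width/height → 1 unit = 1 mm. Flip: y_m = 95.129 − y_svg.

**Shape 1** — `<path>` open polyline, stroke `#ff8800` → engrave (S231, F2554). Machine vertices: (128.921,20.002) → (77.361,69.385) → (217.056,66.939). Open path.

**Shape 2** — `<polygon>` regular polygon, stroke `#ff8800` → engrave (S231, F2554). Machine vertices: (103.966,49.525) → (128.013,25.469) → (95.156,16.671) → (103.966,49.525). Closed: final G1 returns to the first vertex.

**Shape 3** — `<polyline>` open polyline, stroke `#ff8800` → engrave (S231, F2554). Machine vertices: (22.477,29.185) → (128.055,9.995) → (135.102,59.038) → (243.223,43.832) → (63.363,36.741) → (163.423,52.105). Open path.

**Shape 4** — `<path>` quadratic bezier, stroke `#ff8800` → engrave (S231, F2554). Control points (SVG): P0=(16.625,53.213), P1=(42.299,38.020), P2=(130.781,51.801); sampled at t=k/3. Machine vertices: (16.625,41.916) → (40.720,48.825) → (78.772,49.296) → (130.781,43.328). Open path.

**Shape 5** — `<path>` open polyline, stroke `#ff8800` → engrave (S231, F2554). Machine vertices: (59.280,62.122) → (6.531,68.288) → (71.835,15.966). Open path.

**Shape 6** — `<path>` quadratic bezier, stroke `#ff8800` → engrave (S231, F2554). Control points (SVG): P0=(221.555,28.361), P1=(185.709,70.754), P2=(211.933,77.684); sampled at t=k/3. Machine vertices: (221.555,66.768) → (204.554,42.446) → (201.347,26.005) → (211.933,17.445). Open path.

G21
G90
G0 X128.921 Y20.002
M3 S231
G01 X77.361 Y69.385 F2554
G01 X217.056 Y66.939
G0 X103.966 Y49.525
M3 S231
G01 X128.013 Y25.469 F2554
G01 X95.156 Y16.671
G01 X103.966 Y49.525
G0 X22.477 Y29.185
M3 S231
G01 X128.055 Y9.995 F2554
G01 X135.102 Y59.038
G01 X243.223 Y43.832
G01 X63.363 Y36.741
G01 X163.423 Y52.105
G0 X16.625 Y41.916
M3 S231
G01 X40.720 Y48.825 F2554
G01 X78.772 Y49.296
G01 X130.781 Y43.328
G0 X59.280 Y62.122
M3 S231
G01 X6.531 Y68.288 F2554
G01 X71.835 Y15.966
G0 X221.555 Y66.768
M3 S231
G01 X204.554 Y42.446 F2554
G01 X201.347 Y26.005
G01 X211.933 Y17.445
M5
G0 X0.000 Y0.000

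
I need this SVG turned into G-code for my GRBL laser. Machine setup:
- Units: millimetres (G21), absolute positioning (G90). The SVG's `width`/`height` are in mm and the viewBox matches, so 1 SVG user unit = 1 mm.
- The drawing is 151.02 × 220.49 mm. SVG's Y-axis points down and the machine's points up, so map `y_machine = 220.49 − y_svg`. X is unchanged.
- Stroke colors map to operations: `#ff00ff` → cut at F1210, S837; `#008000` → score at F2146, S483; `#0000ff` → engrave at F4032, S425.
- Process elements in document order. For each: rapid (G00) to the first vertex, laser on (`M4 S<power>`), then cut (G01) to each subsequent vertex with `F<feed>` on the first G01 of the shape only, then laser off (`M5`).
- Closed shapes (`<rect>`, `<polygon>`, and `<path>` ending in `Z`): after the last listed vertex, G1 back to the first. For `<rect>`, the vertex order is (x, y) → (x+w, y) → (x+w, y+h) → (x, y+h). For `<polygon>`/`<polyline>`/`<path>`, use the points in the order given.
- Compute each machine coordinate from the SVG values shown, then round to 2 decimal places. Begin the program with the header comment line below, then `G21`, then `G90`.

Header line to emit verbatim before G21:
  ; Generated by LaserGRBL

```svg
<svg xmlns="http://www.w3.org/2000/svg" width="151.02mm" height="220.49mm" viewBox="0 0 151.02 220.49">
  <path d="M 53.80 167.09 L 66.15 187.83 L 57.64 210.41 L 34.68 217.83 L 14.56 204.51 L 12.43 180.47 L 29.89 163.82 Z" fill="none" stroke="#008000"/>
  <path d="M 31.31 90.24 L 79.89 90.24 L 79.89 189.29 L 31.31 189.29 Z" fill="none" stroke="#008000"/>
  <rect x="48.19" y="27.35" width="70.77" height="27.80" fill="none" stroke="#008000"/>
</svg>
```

viewBox `0 0 151.02 220.49` with mm width/height → 1 unit = 1 mm. Flip: y_m = 220.49 − y_svg.

**Shape 1** — `<path>` regular polygon, stroke `#008000` → score (S483, F2146). Machine vertices: (53.80,53.40) → (66.15,32.66) → (57.64,10.08) → (34.68,2.66) → (14.56,15.98) → (12.43,40.02) → (29.89,56.67) → (53.80,53.40). Closed: final G1 returns to the first vertex.

**Shape 2** — `<path>` rectangle, stroke `#008000` → score (S483, F2146). Machine vertices: (31.31,130.25) → (79.89,130.25) → (79.89,31.20) → (31.31,31.20) → (31.31,130.25). Closed: final G1 returns to the first vertex.

**Shape 3** — `<rect>` rectangle, stroke `#008000` → score (S483, F2146). Machine vertices: (48.19,193.14) → (118.96,193.14) → (118.96,165.34) → (48.19,165.34) → (48.19,193.14). Closed: final G1 returns to the first vertex.

; Generated by LaserGRBL
G21
G90
G00 X53.80 Y53.40
M4 S483
G01 X66.15 Y32.66 F2146
G01 X57.64 Y10.08
G01 X34.68 Y2.66
G01 X14.56 Y15.98
G01 X12.43 Y40.02
G01 X29.89 Y56.67
G01 X53.80 Y53.40
M5
G00 X31.31 Y130.25
M4 S483
G01 X79.89 Y130.25 F2146
G01 X79.89 Y31.20
G01 X31.31 Y31.20
G01 X31.31 Y130.25
M5
G00 X48.19 Y193.14
M4 S483
G01 X118.96 Y193.14 F2146
G01 X118.96 Y165.34
G01 X48.19 Y165.34
G01 X48.19 Y193.14
M5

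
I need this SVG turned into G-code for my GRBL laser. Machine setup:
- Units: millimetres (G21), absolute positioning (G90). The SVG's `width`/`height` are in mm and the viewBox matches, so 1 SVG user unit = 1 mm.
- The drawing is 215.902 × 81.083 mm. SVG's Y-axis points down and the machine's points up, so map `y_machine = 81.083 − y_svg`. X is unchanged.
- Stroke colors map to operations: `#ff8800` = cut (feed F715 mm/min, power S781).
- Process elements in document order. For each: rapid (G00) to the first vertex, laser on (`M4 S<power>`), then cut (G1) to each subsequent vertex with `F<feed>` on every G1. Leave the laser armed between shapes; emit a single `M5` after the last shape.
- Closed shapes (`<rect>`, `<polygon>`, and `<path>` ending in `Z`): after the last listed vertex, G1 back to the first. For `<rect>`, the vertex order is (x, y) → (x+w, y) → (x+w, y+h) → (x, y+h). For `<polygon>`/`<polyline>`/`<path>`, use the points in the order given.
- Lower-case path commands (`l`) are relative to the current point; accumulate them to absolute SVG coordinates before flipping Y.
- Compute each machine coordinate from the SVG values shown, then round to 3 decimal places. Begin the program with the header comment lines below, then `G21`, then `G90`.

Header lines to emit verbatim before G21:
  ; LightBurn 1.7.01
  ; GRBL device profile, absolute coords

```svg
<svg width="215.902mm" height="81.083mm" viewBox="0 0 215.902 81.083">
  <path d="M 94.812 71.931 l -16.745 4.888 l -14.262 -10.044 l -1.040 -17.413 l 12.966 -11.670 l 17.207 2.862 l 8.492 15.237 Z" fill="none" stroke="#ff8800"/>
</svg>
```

Since the viewBox matches the mm dimensions, user units are millimetres directly. The only transform is the Y-flip y_m = 81.083 − y_svg.

Shape 1 is a regular polygon drawn with `<path>`. Its stroke #ff8800 means cut at S781, F715. After flipping Y the toolpath is (94.812,9.152) → (78.067,4.264) → (63.805,14.308) → (62.765,31.721) → (75.731,43.391) → (92.938,40.529) → (101.430,25.292) → (94.812,9.152), returning to the start.

; LightBurn 1.7.01
; GRBL device profile, absolute coords
G21
G90
G00 X94.812 Y9.152
M4 S781
G1 X78.067 Y4.264 F715
G1 X63.805 Y14.308 F715
G1 X62.765 Y31.721 F715
G1 X75.731 Y43.391 F715
G1 X92.938 Y40.529 F715
G1 X101.430 Y25.292 F715
G1 X94.812 Y9.152 F715
M5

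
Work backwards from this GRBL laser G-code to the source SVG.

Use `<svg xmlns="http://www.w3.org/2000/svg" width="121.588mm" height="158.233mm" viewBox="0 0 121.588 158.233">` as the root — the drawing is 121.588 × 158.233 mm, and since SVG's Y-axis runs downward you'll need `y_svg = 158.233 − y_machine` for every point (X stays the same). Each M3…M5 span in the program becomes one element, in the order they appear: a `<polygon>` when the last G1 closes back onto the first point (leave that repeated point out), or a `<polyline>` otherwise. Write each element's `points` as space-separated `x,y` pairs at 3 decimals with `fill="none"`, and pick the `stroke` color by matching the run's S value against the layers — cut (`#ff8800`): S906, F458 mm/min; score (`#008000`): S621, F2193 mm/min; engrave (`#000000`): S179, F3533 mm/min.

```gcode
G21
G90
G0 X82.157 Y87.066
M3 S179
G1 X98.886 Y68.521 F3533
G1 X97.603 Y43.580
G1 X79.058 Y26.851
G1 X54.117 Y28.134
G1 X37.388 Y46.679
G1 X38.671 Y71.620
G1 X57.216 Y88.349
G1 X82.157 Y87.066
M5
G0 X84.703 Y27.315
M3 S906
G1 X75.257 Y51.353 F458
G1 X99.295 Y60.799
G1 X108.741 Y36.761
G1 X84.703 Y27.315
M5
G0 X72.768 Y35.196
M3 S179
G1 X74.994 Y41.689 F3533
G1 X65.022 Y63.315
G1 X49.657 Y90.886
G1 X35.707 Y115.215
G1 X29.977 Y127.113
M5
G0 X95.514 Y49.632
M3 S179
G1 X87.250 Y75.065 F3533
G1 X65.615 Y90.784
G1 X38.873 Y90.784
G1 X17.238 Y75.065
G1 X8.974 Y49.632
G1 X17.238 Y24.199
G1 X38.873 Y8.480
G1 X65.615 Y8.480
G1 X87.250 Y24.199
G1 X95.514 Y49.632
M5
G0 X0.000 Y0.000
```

<svg xmlns="http://www.w3.org/2000/svg" width="121.588mm" height="158.233mm" viewBox="0 0 121.588 158.233">
  <polygon points="82.157,71.167 98.886,89.712 97.603,114.653 79.058,131.382 54.117,130.099 37.388,111.554 38.671,86.613 57.216,69.884" fill="none" stroke="#000000"/>
  <polygon points="84.703,130.918 75.257,106.880 99.295,97.434 108.741,121.472" fill="none" stroke="#ff8800"/>
  <polyline points="72.768,123.037 74.994,116.544 65.022,94.918 49.657,67.347 35.707,43.018 29.977,31.120" fill="none" stroke="#000000"/>
  <polygon points="95.514,108.601 87.250,83.168 65.615,67.449 38.873,67.449 17.238,83.168 8.974,108.601 17.238,134.034 38.873,149.753 65.615,149.753 87.250,134.034" fill="none" stroke="#000000"/>
</svg>

Machine Y-up, SVG Y-down with viewBox height 158.233, so y_svg = 158.233 − y_machine; X carries over.

Run 1: power S179 maps to stroke `#000000` (engrave). The run returns to its start, so emit a `<polygon>` with points (Y-flipped): 82.157,71.167 98.886,89.712 97.603,114.653 79.058,131.382 54.117,130.099 37.388,111.554 38.671,86.613 57.216,69.884.

Run 2: S906 ⇒ cut layer `#ff8800`. The run returns to its start, so emit a `<polygon>` with points (Y-flipped): 84.703,130.918 75.257,106.880 99.295,97.434 108.741,121.472.

Run 3: power S179 maps to stroke `#000000` (engrave). The run is open, so emit a `<polyline>` with points (Y-flipped): 72.768,123.037 74.994,116.544 65.022,94.918 49.657,67.347 35.707,43.018 29.977,31.120.

Run 4: the run's S179 means `#000000` (engrave). The run returns to its start, so emit a `<polygon>` with points (Y-flipped): 95.514,108.601 87.250,83.168 65.615,67.449 38.873,67.449 17.238,83.168 8.974,108.601 17.238,134.034 38.873,149.753 65.615,149.753 87.250,134.034.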